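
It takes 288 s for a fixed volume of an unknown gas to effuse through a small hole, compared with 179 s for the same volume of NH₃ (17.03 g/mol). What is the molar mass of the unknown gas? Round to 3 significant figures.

Since effusion rate ∝ 1/√M, t_X/t_NH₃ = √(M_X/M_NH₃).
288/179 = 1.609 = √(M_X/17.03)
M_X = 17.03 × 1.609² = 17.03 × 2.589 = 44.1 g/mol

44.1 g/mol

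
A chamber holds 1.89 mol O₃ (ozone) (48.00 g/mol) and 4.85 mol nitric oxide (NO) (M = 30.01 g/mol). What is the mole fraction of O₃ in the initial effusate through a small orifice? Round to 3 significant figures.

0.236

Rate_i ∝ x_i/√M_i (Graham's law weighted by mole fraction), so the effusate composition follows n_i/√M_i.
So x_O₃ in the escaping gas = (n_O₃/√M_O₃) / Σ(n_i/√M_i)
= (1.89/√48.00) / (1.89/√48.00 + 4.85/√30.01) = 0.2728/(0.2728 + 0.8853) = 0.236.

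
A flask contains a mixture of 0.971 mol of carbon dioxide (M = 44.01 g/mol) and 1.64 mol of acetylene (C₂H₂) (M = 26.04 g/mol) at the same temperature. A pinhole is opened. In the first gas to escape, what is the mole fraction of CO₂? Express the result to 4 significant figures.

The effusion rate of species i is ∝ p_i/√M_i ∝ n_i/√M_i.
So x_CO₂ in the escaping gas = (n_CO₂/√M_CO₂) / Σ(n_i/√M_i)
= (0.971/√44.01) / (0.971/√44.01 + 1.64/√26.04) = 0.1464/(0.1464 + 0.3214) = 0.3129.

0.3129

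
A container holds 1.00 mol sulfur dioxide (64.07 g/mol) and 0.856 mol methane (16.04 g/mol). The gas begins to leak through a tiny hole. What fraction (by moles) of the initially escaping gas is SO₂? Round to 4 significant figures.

Rate_i ∝ x_i/√M_i (Graham's law weighted by mole fraction), so the effusate composition follows n_i/√M_i.
x_SO₂(eff) = (n_SO₂/√M_SO₂) / (n_SO₂/√M_SO₂ + n_CH₄/√M_CH₄)
= (1.00/√64.07) / (1.00/√64.07 + 0.856/√16.04) = 0.1249/(0.1249 + 0.2137) = 0.3689.

0.3689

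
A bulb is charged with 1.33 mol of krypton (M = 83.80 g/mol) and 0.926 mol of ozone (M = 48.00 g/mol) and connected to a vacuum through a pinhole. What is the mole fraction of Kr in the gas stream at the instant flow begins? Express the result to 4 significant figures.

0.5208

Effusion rate of each component ∝ n_i/√M_i (partial pressure × 1/√M).
Mole fraction of Kr in the effusate = (n_Kr/√M_Kr) / (n_Kr/√M_Kr + n_O₃/√M_O₃)
= (1.33/√83.80) / (1.33/√83.80 + 0.926/√48.00) = 0.1453/(0.1453 + 0.1337) = 0.5208.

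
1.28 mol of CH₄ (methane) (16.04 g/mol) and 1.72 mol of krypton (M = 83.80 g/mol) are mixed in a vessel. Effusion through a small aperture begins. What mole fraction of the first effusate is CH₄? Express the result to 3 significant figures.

Each component's effusion rate ∝ (its partial pressure)·(1/√M) ∝ n_i/√M_i.
Mole fraction of CH₄ in the effusate = (n_CH₄/√M_CH₄) / (n_CH₄/√M_CH₄ + n_Kr/√M_Kr)
= (1.28/√16.04) / (1.28/√16.04 + 1.72/√83.80) = 0.3196/(0.3196 + 0.1879) = 0.630.

0.630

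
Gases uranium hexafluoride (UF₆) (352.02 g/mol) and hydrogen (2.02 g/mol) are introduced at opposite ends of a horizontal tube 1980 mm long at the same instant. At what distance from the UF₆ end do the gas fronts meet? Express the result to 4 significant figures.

In equal time, each gas travels a distance ∝ its rate ∝ 1/√M, so d_UF₆/d_H₂ = √(M_H₂/M_UF₆) = √(2.02/352.02) = 0.07575.
With d_UF₆ + d_H₂ = 1980 mm, d_H₂ = 1980/(1 + 0.07575) = 1841 mm.
d_UF₆ = 1980 − 1841 = 139.4 mm.

139.4 mm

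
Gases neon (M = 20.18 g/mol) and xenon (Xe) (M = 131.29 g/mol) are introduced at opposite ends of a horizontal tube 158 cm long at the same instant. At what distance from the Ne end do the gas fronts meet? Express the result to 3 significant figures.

114 cm

Distances travelled in equal time are proportional to diffusion rates, so d_Ne/d_Xe = √(M_Xe/M_Ne) = √(131.29/20.18) = 2.551.
With d_Ne + d_Xe = 158 cm, d_Xe = 158/(1 + 2.551) = 44.50 cm.
d_Ne = 158 − 44.50 = 114 cm.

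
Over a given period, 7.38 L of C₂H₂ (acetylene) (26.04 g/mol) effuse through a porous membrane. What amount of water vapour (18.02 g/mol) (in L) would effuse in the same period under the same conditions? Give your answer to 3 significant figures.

8.87 L

Graham's law gives rate_H₂O/rate_C₂H₂ = √(M_C₂H₂/M_H₂O) = √(26.04/18.02) = √1.445 = 1.202.
So the volume for H₂O is 7.38 × 1.202 = 8.87 L.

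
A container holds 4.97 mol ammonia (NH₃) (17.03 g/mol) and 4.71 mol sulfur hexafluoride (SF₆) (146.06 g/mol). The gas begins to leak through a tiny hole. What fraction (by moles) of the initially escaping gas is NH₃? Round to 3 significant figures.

0.756

Rate_i ∝ x_i/√M_i (Graham's law weighted by mole fraction), so the effusate composition follows n_i/√M_i.
x_NH₃(eff) = (n_NH₃/√M_NH₃) / (n_NH₃/√M_NH₃ + n_SF₆/√M_SF₆)
= (4.97/√17.03) / (4.97/√17.03 + 4.71/√146.06) = 1.204/(1.204 + 0.3897) = 0.756.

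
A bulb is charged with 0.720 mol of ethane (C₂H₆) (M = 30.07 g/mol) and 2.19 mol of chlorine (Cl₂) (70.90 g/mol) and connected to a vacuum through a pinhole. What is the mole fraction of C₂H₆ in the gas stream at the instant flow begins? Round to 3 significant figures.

0.335

Effusion rate of each component ∝ n_i/√M_i (partial pressure × 1/√M).
Mole fraction of C₂H₆ in the effusate = (n_C₂H₆/√M_C₂H₆) / (n_C₂H₆/√M_C₂H₆ + n_Cl₂/√M_Cl₂)
= (0.720/√30.07) / (0.720/√30.07 + 2.19/√70.90) = 0.1313/(0.1313 + 0.2601) = 0.335.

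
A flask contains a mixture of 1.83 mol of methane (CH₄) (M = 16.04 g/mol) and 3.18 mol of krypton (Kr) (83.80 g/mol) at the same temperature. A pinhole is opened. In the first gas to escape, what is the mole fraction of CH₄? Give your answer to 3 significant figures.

0.568

The effusion rate of species i is ∝ p_i/√M_i ∝ n_i/√M_i.
Mole fraction of CH₄ in the effusate = (n_CH₄/√M_CH₄) / (n_CH₄/√M_CH₄ + n_Kr/√M_Kr)
= (1.83/√16.04) / (1.83/√16.04 + 3.18/√83.80) = 0.4569/(0.4569 + 0.3474) = 0.568.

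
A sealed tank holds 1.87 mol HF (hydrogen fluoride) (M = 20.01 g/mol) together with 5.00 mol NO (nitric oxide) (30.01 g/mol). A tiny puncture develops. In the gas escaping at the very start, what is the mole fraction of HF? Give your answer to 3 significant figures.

0.314

Effusion rate of each component ∝ n_i/√M_i (partial pressure × 1/√M).
Mole fraction of HF in the effusate = (n_HF/√M_HF) / (n_HF/√M_HF + n_NO/√M_NO)
= (1.87/√20.01) / (1.87/√20.01 + 5.00/√30.01) = 0.4180/(0.4180 + 0.9127) = 0.314.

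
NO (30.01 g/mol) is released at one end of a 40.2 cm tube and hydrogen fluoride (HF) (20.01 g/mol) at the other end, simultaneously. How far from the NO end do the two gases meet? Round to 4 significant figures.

The fronts meet when d_NO + d_HF = L with d_NO/d_HF = √(M_HF/M_NO) (Graham's law). Here √(M_HF/M_NO) = √(20.01/30.01) = 0.8166.
With d_NO + d_HF = 40.2 cm, d_HF = 40.2/(1 + 0.8166) = 22.13 cm.
d_NO = 40.2 − 22.13 = 18.07 cm.

18.07 cm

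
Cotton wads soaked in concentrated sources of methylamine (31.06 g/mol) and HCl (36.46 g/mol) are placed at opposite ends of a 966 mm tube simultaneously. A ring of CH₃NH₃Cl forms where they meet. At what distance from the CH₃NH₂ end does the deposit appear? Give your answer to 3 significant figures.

Distances travelled in equal time are proportional to diffusion rates, so d_CH₃NH₂/d_HCl = √(M_HCl/M_CH₃NH₂) = √(36.46/31.06) = 1.083.
With d_CH₃NH₂ + d_HCl = 966 mm, d_HCl = 966/(1 + 1.083) = 463.7 mm.
d_CH₃NH₂ = 966 − 463.7 = 502 mm.

502 mm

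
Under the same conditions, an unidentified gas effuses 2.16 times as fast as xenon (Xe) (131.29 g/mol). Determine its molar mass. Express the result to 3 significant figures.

By Graham's law, rate_X/rate_Xe = √(M_Xe/M_X).
2.16 = √(131.29/M_X)
M_X = 131.29 / 2.16² = 131.29 / 4.666 = 28.1 g/mol

28.1 g/mol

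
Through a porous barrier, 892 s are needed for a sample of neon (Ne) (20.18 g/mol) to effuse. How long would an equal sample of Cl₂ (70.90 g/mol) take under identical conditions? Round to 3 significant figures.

1670 s

Using Graham's law: t_Cl₂/t_Ne = √(M_Cl₂/M_Ne) = √(70.90/20.18) = √3.513 = 1.874.
So the time for Cl₂ is 892 × 1.874 = 1670 s.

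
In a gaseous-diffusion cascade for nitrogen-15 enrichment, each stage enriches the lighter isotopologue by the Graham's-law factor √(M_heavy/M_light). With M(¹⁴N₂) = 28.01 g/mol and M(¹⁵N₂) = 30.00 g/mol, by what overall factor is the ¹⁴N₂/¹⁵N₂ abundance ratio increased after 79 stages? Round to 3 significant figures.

15.0

Each stage multiplies the ratio by α = √(30.00/28.01), so after 79 stages the overall factor is α^79 = (30.00/28.01)^(79/2).
= 1.07105^(79/2) = 15.0.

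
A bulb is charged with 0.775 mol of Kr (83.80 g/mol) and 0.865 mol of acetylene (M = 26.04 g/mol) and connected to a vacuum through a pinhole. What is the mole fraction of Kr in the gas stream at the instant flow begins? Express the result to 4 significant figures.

0.3331

Rate_i ∝ x_i/√M_i (Graham's law weighted by mole fraction), so the effusate composition follows n_i/√M_i.
So x_Kr in the escaping gas = (n_Kr/√M_Kr) / Σ(n_i/√M_i)
= (0.775/√83.80) / (0.775/√83.80 + 0.865/√26.04) = 0.08466/(0.08466 + 0.1695) = 0.3331.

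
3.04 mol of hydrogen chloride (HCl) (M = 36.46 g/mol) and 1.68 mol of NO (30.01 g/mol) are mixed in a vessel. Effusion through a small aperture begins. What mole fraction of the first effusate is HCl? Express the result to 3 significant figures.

0.621

Effusion rate of each component ∝ n_i/√M_i (partial pressure × 1/√M).
Mole fraction of HCl in the effusate = (n_HCl/√M_HCl) / (n_HCl/√M_HCl + n_NO/√M_NO)
= (3.04/√36.46) / (3.04/√36.46 + 1.68/√30.01) = 0.5035/(0.5035 + 0.3067) = 0.621.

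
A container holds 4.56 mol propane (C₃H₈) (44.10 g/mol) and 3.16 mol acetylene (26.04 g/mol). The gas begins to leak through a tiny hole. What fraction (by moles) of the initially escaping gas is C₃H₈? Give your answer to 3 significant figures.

0.526

The effusion rate of species i is ∝ p_i/√M_i ∝ n_i/√M_i.
So x_C₃H₈ in the escaping gas = (n_C₃H₈/√M_C₃H₈) / Σ(n_i/√M_i)
= (4.56/√44.10) / (4.56/√44.10 + 3.16/√26.04) = 0.6867/(0.6867 + 0.6193) = 0.526.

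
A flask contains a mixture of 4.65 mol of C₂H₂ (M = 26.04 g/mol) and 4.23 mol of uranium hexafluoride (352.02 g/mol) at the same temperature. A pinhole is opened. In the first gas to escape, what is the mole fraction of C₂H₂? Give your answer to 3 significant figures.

0.802

Each component's effusion rate ∝ (its partial pressure)·(1/√M) ∝ n_i/√M_i.
So x_C₂H₂ in the escaping gas = (n_C₂H₂/√M_C₂H₂) / Σ(n_i/√M_i)
= (4.65/√26.04) / (4.65/√26.04 + 4.23/√352.02) = 0.9112/(0.9112 + 0.2255) = 0.802.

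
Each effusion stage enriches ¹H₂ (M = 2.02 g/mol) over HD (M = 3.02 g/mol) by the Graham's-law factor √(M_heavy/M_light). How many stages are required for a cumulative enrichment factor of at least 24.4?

Per stage α = (3.02/2.02)^(1/2) = 1.49505^0.5, giving ln α = 0.2011.
Need α^N ≥ 24.4 ⇒ N ≥ ln(24.4) / ln α = 3.195 / 0.2011 = 15.89.
Rounding up, N = 16 stages.

16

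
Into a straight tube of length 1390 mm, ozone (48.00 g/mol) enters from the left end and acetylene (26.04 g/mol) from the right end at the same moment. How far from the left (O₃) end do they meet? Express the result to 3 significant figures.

590 mm

In equal time, each gas travels a distance ∝ its rate ∝ 1/√M, so d_O₃/d_C₂H₂ = √(M_C₂H₂/M_O₃) = √(26.04/48.00) = 0.7365.
With d_O₃ + d_C₂H₂ = 1390 mm, d_C₂H₂ = 1390/(1 + 0.7365) = 800.4 mm.
d_O₃ = 1390 − 800.4 = 590 mm.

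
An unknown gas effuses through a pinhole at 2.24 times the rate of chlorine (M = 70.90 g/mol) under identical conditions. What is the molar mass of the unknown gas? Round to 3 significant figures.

14.1 g/mol

Graham's law gives rate_X/rate_Cl₂ = √(M_Cl₂/M_X).
2.24 = √(70.90/M_X)
M_X = 70.90 / 2.24² = 70.90 / 5.018 = 14.1 g/mol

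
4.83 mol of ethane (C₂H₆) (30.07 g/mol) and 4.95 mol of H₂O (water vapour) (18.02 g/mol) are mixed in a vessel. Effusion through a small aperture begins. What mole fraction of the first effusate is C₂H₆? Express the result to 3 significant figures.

The effusion rate of species i is ∝ p_i/√M_i ∝ n_i/√M_i.
x_C₂H₆(eff) = (n_C₂H₆/√M_C₂H₆) / (n_C₂H₆/√M_C₂H₆ + n_H₂O/√M_H₂O)
= (4.83/√30.07) / (4.83/√30.07 + 4.95/√18.02) = 0.8808/(0.8808 + 1.166) = 0.430.

0.430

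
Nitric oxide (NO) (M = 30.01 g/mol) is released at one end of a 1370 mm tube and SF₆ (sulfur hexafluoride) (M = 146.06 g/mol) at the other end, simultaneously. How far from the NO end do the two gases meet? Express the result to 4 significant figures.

942.7 mm

The fronts meet when d_NO + d_SF₆ = L with d_NO/d_SF₆ = √(M_SF₆/M_NO) (Graham's law). Here √(M_SF₆/M_NO) = √(146.06/30.01) = 2.206.
With d_NO + d_SF₆ = 1370 mm, d_SF₆ = 1370/(1 + 2.206) = 427.3 mm.
d_NO = 1370 − 427.3 = 942.7 mm.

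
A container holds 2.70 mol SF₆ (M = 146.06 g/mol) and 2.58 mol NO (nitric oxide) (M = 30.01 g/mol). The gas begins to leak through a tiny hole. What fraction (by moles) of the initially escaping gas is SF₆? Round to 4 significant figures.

Rate_i ∝ x_i/√M_i (Graham's law weighted by mole fraction), so the effusate composition follows n_i/√M_i.
x_SF₆(eff) = (n_SF₆/√M_SF₆) / (n_SF₆/√M_SF₆ + n_NO/√M_NO)
= (2.70/√146.06) / (2.70/√146.06 + 2.58/√30.01) = 0.2234/(0.2234 + 0.4710) = 0.3217.

0.3217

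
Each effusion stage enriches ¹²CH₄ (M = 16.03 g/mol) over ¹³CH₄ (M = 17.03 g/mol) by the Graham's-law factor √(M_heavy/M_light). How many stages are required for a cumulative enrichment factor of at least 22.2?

103

Single-stage factor α = √(17.03/16.03), so ln α = ½ ln(1.06238) = 0.03026.
Need α^N ≥ 22.2 ⇒ N ≥ ln(22.2) / ln α = 3.100 / 0.03026 = 102.46.
Minimum whole number of stages: N = 103.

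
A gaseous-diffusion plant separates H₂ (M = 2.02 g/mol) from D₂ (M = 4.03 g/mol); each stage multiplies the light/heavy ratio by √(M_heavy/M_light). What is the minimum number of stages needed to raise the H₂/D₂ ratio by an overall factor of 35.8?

With α = √(4.03/2.02) per stage, ln α = ½ ln(1.99505) = 0.3453.
Need α^N ≥ 35.8 ⇒ N ≥ ln(35.8) / ln α = 3.578 / 0.3453 = 10.36.
Rounding up, N = 11 stages.

11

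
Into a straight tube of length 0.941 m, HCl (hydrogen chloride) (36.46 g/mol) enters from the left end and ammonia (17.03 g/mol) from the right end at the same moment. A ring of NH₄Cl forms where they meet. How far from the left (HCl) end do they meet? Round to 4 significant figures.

In equal time, each gas travels a distance ∝ its rate ∝ 1/√M, so d_HCl/d_NH₃ = √(M_NH₃/M_HCl) = √(17.03/36.46) = 0.6834.
With d_HCl + d_NH₃ = 0.941 m, d_NH₃ = 0.941/(1 + 0.6834) = 0.5590 m.
d_HCl = 0.941 − 0.5590 = 0.3820 m.

0.3820 m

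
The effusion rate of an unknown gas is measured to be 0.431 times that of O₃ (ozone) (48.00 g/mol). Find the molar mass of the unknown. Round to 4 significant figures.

258.4 g/mol

Graham's law gives rate_X/rate_O₃ = √(M_O₃/M_X).
0.431 = √(48.00/M_X)
M_X = 48.00 / 0.431² = 48.00 / 0.1858 = 258.4 g/mol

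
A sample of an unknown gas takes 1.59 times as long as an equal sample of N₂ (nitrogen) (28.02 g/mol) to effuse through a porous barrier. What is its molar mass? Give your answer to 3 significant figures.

From Graham's law, t_X/t_N₂ = √(M_X/M_N₂).
1.59 = √(M_X/28.02)
M_X = 28.02 × 1.59² = 28.02 × 2.528 = 70.8 g/mol

70.8 g/mol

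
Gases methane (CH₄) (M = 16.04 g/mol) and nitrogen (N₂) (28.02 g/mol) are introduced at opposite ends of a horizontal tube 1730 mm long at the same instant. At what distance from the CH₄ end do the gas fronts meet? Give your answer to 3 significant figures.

985 mm

Graham's law gives d_CH₄/d_N₂ = rate_CH₄/rate_N₂ = √(M_N₂/M_CH₄) = √(28.02/16.04) = 1.322.
With d_CH₄ + d_N₂ = 1730 mm, d_N₂ = 1730/(1 + 1.322) = 745.1 mm.
d_CH₄ = 1730 − 745.1 = 985 mm.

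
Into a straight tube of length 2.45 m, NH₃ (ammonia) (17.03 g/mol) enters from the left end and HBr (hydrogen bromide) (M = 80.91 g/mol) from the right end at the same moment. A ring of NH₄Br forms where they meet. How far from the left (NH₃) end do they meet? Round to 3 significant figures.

1.68 m

Distances travelled in equal time are proportional to diffusion rates, so d_NH₃/d_HBr = √(M_HBr/M_NH₃) = √(80.91/17.03) = 2.180.
With d_NH₃ + d_HBr = 2.45 m, d_HBr = 2.45/(1 + 2.180) = 0.7705 m.
d_NH₃ = 2.45 − 0.7705 = 1.68 m.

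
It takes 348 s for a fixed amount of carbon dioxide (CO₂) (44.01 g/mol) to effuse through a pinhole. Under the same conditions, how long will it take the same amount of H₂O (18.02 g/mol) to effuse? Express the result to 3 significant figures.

223 s

By Graham's law, t_H₂O/t_CO₂ = √(M_H₂O/M_CO₂) = √(18.02/44.01) = √0.4095 = 0.6399.
So the time for H₂O is 348 × 0.6399 = 223 s.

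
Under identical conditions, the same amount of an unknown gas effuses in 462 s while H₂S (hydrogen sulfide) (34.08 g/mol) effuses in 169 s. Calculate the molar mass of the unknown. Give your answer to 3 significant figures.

255 g/mol

By Graham's law, t_X/t_H₂S = √(M_X/M_H₂S).
462/169 = 2.734 = √(M_X/34.08)
M_X = 34.08 × 2.734² = 34.08 × 7.473 = 255 g/mol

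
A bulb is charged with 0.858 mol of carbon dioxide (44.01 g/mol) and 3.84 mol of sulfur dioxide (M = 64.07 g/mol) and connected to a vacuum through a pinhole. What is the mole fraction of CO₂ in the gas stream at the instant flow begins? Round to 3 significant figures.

0.212

Rate_i ∝ x_i/√M_i (Graham's law weighted by mole fraction), so the effusate composition follows n_i/√M_i.
x_CO₂(eff) = (n_CO₂/√M_CO₂) / (n_CO₂/√M_CO₂ + n_SO₂/√M_SO₂)
= (0.858/√44.01) / (0.858/√44.01 + 3.84/√64.07) = 0.1293/(0.1293 + 0.4797) = 0.212.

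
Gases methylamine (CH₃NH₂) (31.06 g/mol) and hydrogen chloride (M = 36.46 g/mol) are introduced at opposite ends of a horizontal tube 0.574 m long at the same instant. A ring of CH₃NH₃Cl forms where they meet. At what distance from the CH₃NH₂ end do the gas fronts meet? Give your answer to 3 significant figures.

0.298 m

In equal time, each gas travels a distance ∝ its rate ∝ 1/√M, so d_CH₃NH₂/d_HCl = √(M_HCl/M_CH₃NH₂) = √(36.46/31.06) = 1.083.
With d_CH₃NH₂ + d_HCl = 0.574 m, d_HCl = 0.574/(1 + 1.083) = 0.2755 m.
d_CH₃NH₂ = 0.574 − 0.2755 = 0.298 m.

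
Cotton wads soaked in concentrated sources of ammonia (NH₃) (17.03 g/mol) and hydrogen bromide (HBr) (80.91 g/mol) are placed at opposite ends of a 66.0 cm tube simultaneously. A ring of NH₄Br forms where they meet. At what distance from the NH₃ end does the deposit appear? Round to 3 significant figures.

45.2 cm

Graham's law gives d_NH₃/d_HBr = rate_NH₃/rate_HBr = √(M_HBr/M_NH₃) = √(80.91/17.03) = 2.180.
With d_NH₃ + d_HBr = 66.0 cm, d_HBr = 66.0/(1 + 2.180) = 20.76 cm.
d_NH₃ = 66.0 − 20.76 = 45.2 cm.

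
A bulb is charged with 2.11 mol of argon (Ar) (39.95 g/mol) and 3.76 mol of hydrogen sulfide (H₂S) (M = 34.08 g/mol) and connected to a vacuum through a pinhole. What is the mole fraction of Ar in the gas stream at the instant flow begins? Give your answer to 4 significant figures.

0.3414

Rate_i ∝ x_i/√M_i (Graham's law weighted by mole fraction), so the effusate composition follows n_i/√M_i.
x_Ar(eff) = (n_Ar/√M_Ar) / (n_Ar/√M_Ar + n_H₂S/√M_H₂S)
= (2.11/√39.95) / (2.11/√39.95 + 3.76/√34.08) = 0.3338/(0.3338 + 0.6441) = 0.3414.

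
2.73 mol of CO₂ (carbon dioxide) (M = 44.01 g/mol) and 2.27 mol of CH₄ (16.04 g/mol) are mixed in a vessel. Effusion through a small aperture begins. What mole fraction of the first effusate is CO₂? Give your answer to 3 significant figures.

Each component's effusion rate ∝ (its partial pressure)·(1/√M) ∝ n_i/√M_i.
Mole fraction of CO₂ in the effusate = (n_CO₂/√M_CO₂) / (n_CO₂/√M_CO₂ + n_CH₄/√M_CH₄)
= (2.73/√44.01) / (2.73/√44.01 + 2.27/√16.04) = 0.4115/(0.4115 + 0.5668) = 0.421.

0.421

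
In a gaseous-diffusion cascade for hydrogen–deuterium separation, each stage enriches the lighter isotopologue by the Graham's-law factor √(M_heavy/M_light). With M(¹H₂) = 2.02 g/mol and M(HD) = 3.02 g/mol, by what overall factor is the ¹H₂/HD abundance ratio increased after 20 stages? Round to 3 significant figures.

55.8

After 20 stages the ratio has grown by (√(3.02/2.02))^20 = (3.02/2.02)^(20/2).
= 1.49505^10 = 55.8.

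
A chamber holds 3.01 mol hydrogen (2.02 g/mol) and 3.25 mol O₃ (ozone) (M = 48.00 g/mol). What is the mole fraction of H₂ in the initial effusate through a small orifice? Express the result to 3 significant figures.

The effusion rate of species i is ∝ p_i/√M_i ∝ n_i/√M_i.
Mole fraction of H₂ in the effusate = (n_H₂/√M_H₂) / (n_H₂/√M_H₂ + n_O₃/√M_O₃)
= (3.01/√2.02) / (3.01/√2.02 + 3.25/√48.00) = 2.118/(2.118 + 0.4691) = 0.819.

0.819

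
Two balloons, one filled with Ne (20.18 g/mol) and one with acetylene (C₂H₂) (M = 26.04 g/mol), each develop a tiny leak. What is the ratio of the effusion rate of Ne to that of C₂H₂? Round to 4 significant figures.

1.136

Graham's law gives rate_Ne/rate_C₂H₂ = √(M_C₂H₂/M_Ne) = √(26.04/20.18) = √1.290 = 1.136.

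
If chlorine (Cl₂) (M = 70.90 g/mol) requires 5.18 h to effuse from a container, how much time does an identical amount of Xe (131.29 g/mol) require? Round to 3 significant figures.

7.05 h

Since effusion rate ∝ 1/√M, t_Xe/t_Cl₂ = √(M_Xe/M_Cl₂) = √(131.29/70.90) = √1.852 = 1.361.
So the time for Xe is 5.18 × 1.361 = 7.05 h.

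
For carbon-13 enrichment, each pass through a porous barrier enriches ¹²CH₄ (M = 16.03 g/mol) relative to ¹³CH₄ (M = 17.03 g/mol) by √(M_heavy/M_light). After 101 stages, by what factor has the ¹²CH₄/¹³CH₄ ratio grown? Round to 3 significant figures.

21.2

Overall factor = α^101 with α = √(17.03/16.03), i.e. (17.03/16.03)^(101/2).
= 1.06238^(101/2) = 21.2.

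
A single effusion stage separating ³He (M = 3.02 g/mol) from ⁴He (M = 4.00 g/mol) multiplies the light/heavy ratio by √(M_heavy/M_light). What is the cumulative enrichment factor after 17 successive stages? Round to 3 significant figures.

10.9

After 17 stages the ratio has grown by (√(4.00/3.02))^17 = (4.00/3.02)^(17/2).
= 1.32450^(17/2) = 10.9.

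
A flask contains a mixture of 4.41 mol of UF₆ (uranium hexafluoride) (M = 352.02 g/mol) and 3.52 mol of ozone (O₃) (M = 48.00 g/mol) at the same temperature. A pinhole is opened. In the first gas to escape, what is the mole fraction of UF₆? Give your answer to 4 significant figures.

Rate_i ∝ x_i/√M_i (Graham's law weighted by mole fraction), so the effusate composition follows n_i/√M_i.
x_UF₆(eff) = (n_UF₆/√M_UF₆) / (n_UF₆/√M_UF₆ + n_O₃/√M_O₃)
= (4.41/√352.02) / (4.41/√352.02 + 3.52/√48.00) = 0.2350/(0.2350 + 0.5081) = 0.3163.

0.3163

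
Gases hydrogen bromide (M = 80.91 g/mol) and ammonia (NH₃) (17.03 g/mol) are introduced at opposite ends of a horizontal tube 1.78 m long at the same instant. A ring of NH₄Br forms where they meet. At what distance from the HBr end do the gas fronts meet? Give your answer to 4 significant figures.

0.5598 m

Graham's law gives d_HBr/d_NH₃ = rate_HBr/rate_NH₃ = √(M_NH₃/M_HBr) = √(17.03/80.91) = 0.4588.
With d_HBr + d_NH₃ = 1.78 m, d_NH₃ = 1.78/(1 + 0.4588) = 1.220 m.
d_HBr = 1.78 − 1.220 = 0.5598 m.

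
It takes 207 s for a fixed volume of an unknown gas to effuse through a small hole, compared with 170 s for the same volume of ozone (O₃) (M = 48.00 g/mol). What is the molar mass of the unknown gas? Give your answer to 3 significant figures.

71.2 g/mol

Using Graham's law: t_X/t_O₃ = √(M_X/M_O₃).
207/170 = 1.218 = √(M_X/48.00)
M_X = 48.00 × 1.218² = 48.00 × 1.483 = 71.2 g/mol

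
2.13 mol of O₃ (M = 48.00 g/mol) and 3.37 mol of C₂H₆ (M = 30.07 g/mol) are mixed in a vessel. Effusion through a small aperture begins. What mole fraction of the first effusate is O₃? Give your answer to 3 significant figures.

Effusion rate of each component ∝ n_i/√M_i (partial pressure × 1/√M).
x_O₃(eff) = (n_O₃/√M_O₃) / (n_O₃/√M_O₃ + n_C₂H₆/√M_C₂H₆)
= (2.13/√48.00) / (2.13/√48.00 + 3.37/√30.07) = 0.3074/(0.3074 + 0.6146) = 0.333.

0.333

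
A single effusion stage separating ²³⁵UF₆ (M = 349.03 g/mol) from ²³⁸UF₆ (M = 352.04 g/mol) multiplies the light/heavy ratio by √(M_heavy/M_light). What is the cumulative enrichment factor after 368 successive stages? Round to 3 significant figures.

4.85

Each stage multiplies the ratio by α = √(352.04/349.03), so after 368 stages the overall factor is α^368 = (352.04/349.03)^(368/2).
= 1.00862^184 = 4.85.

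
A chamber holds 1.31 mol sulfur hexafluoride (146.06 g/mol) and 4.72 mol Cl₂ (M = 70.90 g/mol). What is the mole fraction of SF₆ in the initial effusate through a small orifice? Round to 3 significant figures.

Effusion rate of each component ∝ n_i/√M_i (partial pressure × 1/√M).
x_SF₆(eff) = (n_SF₆/√M_SF₆) / (n_SF₆/√M_SF₆ + n_Cl₂/√M_Cl₂)
= (1.31/√146.06) / (1.31/√146.06 + 4.72/√70.90) = 0.1084/(0.1084 + 0.5606) = 0.162.

0.162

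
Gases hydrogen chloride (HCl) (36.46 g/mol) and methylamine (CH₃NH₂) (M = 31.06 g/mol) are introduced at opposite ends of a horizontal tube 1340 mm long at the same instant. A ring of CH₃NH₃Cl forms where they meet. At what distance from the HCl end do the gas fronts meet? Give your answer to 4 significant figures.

643.2 mm

The fronts meet when d_HCl + d_CH₃NH₂ = L with d_HCl/d_CH₃NH₂ = √(M_CH₃NH₂/M_HCl) (Graham's law). Here √(M_CH₃NH₂/M_HCl) = √(31.06/36.46) = 0.9230.
With d_HCl + d_CH₃NH₂ = 1340 mm, d_CH₃NH₂ = 1340/(1 + 0.9230) = 696.8 mm.
d_HCl = 1340 − 696.8 = 643.2 mm.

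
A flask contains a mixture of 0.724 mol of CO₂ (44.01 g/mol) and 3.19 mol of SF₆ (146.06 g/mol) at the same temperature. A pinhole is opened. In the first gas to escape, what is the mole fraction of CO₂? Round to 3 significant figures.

0.293

The effusion rate of species i is ∝ p_i/√M_i ∝ n_i/√M_i.
Mole fraction of CO₂ in the effusate = (n_CO₂/√M_CO₂) / (n_CO₂/√M_CO₂ + n_SF₆/√M_SF₆)
= (0.724/√44.01) / (0.724/√44.01 + 3.19/√146.06) = 0.1091/(0.1091 + 0.2640) = 0.293.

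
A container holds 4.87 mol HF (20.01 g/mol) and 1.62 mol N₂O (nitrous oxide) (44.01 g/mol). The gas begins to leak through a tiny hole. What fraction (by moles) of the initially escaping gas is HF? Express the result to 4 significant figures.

Effusion rate of each component ∝ n_i/√M_i (partial pressure × 1/√M).
So x_HF in the escaping gas = (n_HF/√M_HF) / Σ(n_i/√M_i)
= (4.87/√20.01) / (4.87/√20.01 + 1.62/√44.01) = 1.089/(1.089 + 0.2442) = 0.8168.

0.8168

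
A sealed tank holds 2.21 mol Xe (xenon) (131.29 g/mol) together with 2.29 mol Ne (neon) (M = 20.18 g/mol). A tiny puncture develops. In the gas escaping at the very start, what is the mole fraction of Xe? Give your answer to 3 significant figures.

0.274

Rate_i ∝ x_i/√M_i (Graham's law weighted by mole fraction), so the effusate composition follows n_i/√M_i.
So x_Xe in the escaping gas = (n_Xe/√M_Xe) / Σ(n_i/√M_i)
= (2.21/√131.29) / (2.21/√131.29 + 2.29/√20.18) = 0.1929/(0.1929 + 0.5098) = 0.274.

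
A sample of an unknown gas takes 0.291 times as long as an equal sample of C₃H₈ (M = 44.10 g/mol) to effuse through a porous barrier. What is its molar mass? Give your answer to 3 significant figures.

3.73 g/mol

Since effusion rate ∝ 1/√M, t_X/t_C₃H₈ = √(M_X/M_C₃H₈).
0.291 = √(M_X/44.10)
M_X = 44.10 × 0.291² = 44.10 × 0.08468 = 3.73 g/mol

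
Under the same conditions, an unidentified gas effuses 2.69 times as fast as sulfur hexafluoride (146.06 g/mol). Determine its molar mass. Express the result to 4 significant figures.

20.18 g/mol

Using Graham's law: rate_X/rate_SF₆ = √(M_SF₆/M_X).
2.69 = √(146.06/M_X)
M_X = 146.06 / 2.69² = 146.06 / 7.236 = 20.18 g/mol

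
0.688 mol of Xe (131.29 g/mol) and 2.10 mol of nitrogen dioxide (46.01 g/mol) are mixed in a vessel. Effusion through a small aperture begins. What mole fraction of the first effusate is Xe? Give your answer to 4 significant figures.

0.1624

Rate_i ∝ x_i/√M_i (Graham's law weighted by mole fraction), so the effusate composition follows n_i/√M_i.
So x_Xe in the escaping gas = (n_Xe/√M_Xe) / Σ(n_i/√M_i)
= (0.688/√131.29) / (0.688/√131.29 + 2.10/√46.01) = 0.06004/(0.06004 + 0.3096) = 0.1624.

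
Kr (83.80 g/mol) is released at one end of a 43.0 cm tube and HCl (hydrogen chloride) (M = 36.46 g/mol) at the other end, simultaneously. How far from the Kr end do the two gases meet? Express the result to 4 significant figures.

In equal time, each gas travels a distance ∝ its rate ∝ 1/√M, so d_Kr/d_HCl = √(M_HCl/M_Kr) = √(36.46/83.80) = 0.6596.
With d_Kr + d_HCl = 43.0 cm, d_HCl = 43.0/(1 + 0.6596) = 25.91 cm.
d_Kr = 43.0 − 25.91 = 17.09 cm.

17.09 cm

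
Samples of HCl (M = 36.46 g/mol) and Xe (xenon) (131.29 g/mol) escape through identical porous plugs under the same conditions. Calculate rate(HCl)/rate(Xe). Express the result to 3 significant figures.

Graham's law gives rate_HCl/rate_Xe = √(M_Xe/M_HCl) = √(131.29/36.46) = √3.601 = 1.90.

1.90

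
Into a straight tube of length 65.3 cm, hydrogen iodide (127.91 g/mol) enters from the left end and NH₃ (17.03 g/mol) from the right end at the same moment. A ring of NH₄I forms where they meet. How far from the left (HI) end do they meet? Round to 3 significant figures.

In equal time, each gas travels a distance ∝ its rate ∝ 1/√M, so d_HI/d_NH₃ = √(M_NH₃/M_HI) = √(17.03/127.91) = 0.3649.
With d_HI + d_NH₃ = 65.3 cm, d_NH₃ = 65.3/(1 + 0.3649) = 47.84 cm.
d_HI = 65.3 − 47.84 = 17.5 cm.

17.5 cm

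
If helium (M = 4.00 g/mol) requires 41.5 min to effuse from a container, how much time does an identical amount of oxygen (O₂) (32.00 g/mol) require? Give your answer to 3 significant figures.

Since effusion rate ∝ 1/√M, t_O₂/t_He = √(M_O₂/M_He) = √(32.00/4.00) = √8.000 = 2.828.
So the time for O₂ is 41.5 × 2.828 = 117 min.

117 min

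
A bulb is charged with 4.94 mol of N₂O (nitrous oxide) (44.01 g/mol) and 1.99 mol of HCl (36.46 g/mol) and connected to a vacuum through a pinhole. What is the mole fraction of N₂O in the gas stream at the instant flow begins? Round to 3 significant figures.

0.693

Effusion rate of each component ∝ n_i/√M_i (partial pressure × 1/√M).
So x_N₂O in the escaping gas = (n_N₂O/√M_N₂O) / Σ(n_i/√M_i)
= (4.94/√44.01) / (4.94/√44.01 + 1.99/√36.46) = 0.7446/(0.7446 + 0.3296) = 0.693.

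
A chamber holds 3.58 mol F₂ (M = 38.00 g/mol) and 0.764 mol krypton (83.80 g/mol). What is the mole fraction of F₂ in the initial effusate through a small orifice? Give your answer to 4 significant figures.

Rate_i ∝ x_i/√M_i (Graham's law weighted by mole fraction), so the effusate composition follows n_i/√M_i.
Mole fraction of F₂ in the effusate = (n_F₂/√M_F₂) / (n_F₂/√M_F₂ + n_Kr/√M_Kr)
= (3.58/√38.00) / (3.58/√38.00 + 0.764/√83.80) = 0.5808/(0.5808 + 0.08346) = 0.8743.

0.8743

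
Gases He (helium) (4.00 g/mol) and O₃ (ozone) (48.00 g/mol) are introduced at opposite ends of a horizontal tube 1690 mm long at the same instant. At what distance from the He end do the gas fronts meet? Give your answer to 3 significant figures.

1310 mm

Distances travelled in equal time are proportional to diffusion rates, so d_He/d_O₃ = √(M_O₃/M_He) = √(48.00/4.00) = 3.464.
With d_He + d_O₃ = 1690 mm, d_O₃ = 1690/(1 + 3.464) = 378.6 mm.
d_He = 1690 − 378.6 = 1310 mm.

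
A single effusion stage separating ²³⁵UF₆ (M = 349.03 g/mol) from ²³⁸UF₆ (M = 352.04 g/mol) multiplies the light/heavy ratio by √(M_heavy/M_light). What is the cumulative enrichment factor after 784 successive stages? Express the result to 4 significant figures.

The single-stage factor is √(M_heavy/M_light), so 784 stages give [√(352.04/349.03)]^784 = (352.04/349.03)^(784/2).
= 1.00862^392 = 28.96.

28.96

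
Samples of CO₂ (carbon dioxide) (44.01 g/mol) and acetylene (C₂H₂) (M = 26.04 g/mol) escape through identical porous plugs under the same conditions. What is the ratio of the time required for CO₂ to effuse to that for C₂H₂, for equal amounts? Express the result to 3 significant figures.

Graham's law gives t_CO₂/t_C₂H₂ = √(M_CO₂/M_C₂H₂) = √(44.01/26.04) = √1.690 = 1.30.

1.30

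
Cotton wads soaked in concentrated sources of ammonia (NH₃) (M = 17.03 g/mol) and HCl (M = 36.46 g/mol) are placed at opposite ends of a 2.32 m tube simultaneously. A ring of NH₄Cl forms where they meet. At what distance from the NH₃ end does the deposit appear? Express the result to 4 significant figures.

In equal time, each gas travels a distance ∝ its rate ∝ 1/√M, so d_NH₃/d_HCl = √(M_HCl/M_NH₃) = √(36.46/17.03) = 1.463.
With d_NH₃ + d_HCl = 2.32 m, d_HCl = 2.32/(1 + 1.463) = 0.9419 m.
d_NH₃ = 2.32 − 0.9419 = 1.378 m.

1.378 m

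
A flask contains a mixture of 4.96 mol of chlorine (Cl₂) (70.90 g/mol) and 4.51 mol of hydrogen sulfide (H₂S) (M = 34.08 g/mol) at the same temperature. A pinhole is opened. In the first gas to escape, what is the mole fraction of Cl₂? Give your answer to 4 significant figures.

Each component's effusion rate ∝ (its partial pressure)·(1/√M) ∝ n_i/√M_i.
So x_Cl₂ in the escaping gas = (n_Cl₂/√M_Cl₂) / Σ(n_i/√M_i)
= (4.96/√70.90) / (4.96/√70.90 + 4.51/√34.08) = 0.5891/(0.5891 + 0.7726) = 0.4326.

0.4326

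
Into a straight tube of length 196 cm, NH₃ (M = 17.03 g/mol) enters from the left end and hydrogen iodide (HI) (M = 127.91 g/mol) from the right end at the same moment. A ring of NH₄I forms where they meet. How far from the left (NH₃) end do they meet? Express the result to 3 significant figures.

Distances travelled in equal time are proportional to diffusion rates, so d_NH₃/d_HI = √(M_HI/M_NH₃) = √(127.91/17.03) = 2.741.
With d_NH₃ + d_HI = 196 cm, d_HI = 196/(1 + 2.741) = 52.40 cm.
d_NH₃ = 196 − 52.40 = 144 cm.

144 cm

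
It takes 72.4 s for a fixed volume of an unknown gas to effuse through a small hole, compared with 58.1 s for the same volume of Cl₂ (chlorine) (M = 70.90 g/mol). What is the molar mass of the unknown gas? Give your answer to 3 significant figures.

110 g/mol

By Graham's law, t_X/t_Cl₂ = √(M_X/M_Cl₂).
72.4/58.1 = 1.246 = √(M_X/70.90)
M_X = 70.90 × 1.246² = 70.90 × 1.553 = 110 g/mol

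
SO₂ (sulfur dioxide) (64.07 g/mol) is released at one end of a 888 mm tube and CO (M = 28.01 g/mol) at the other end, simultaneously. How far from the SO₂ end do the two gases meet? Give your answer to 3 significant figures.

Distances travelled in equal time are proportional to diffusion rates, so d_SO₂/d_CO = √(M_CO/M_SO₂) = √(28.01/64.07) = 0.6612.
With d_SO₂ + d_CO = 888 mm, d_CO = 888/(1 + 0.6612) = 534.6 mm.
d_SO₂ = 888 − 534.6 = 353 mm.

353 mm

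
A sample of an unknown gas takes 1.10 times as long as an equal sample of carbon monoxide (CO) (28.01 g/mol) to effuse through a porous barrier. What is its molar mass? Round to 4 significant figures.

Since effusion rate ∝ 1/√M, t_X/t_CO = √(M_X/M_CO).
1.10 = √(M_X/28.01)
M_X = 28.01 × 1.10² = 28.01 × 1.210 = 33.89 g/mol

33.89 g/mol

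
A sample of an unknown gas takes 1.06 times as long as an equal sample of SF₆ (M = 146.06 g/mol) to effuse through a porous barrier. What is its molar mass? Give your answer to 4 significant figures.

164.1 g/mol

Using Graham's law: t_X/t_SF₆ = √(M_X/M_SF₆).
1.06 = √(M_X/146.06)
M_X = 146.06 × 1.06² = 146.06 × 1.124 = 164.1 g/mol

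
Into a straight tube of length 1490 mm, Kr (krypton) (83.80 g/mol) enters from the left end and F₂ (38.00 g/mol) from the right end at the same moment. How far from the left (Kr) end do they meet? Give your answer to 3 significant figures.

The fronts meet when d_Kr + d_F₂ = L with d_Kr/d_F₂ = √(M_F₂/M_Kr) (Graham's law). Here √(M_F₂/M_Kr) = √(38.00/83.80) = 0.6734.
With d_Kr + d_F₂ = 1490 mm, d_F₂ = 1490/(1 + 0.6734) = 890.4 mm.
d_Kr = 1490 − 890.4 = 600 mm.

600 mm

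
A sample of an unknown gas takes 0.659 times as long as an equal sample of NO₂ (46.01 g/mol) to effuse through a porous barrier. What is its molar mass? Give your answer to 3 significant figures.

20.0 g/mol

Using Graham's law: t_X/t_NO₂ = √(M_X/M_NO₂).
0.659 = √(M_X/46.01)
M_X = 46.01 × 0.659² = 46.01 × 0.4343 = 20.0 g/mol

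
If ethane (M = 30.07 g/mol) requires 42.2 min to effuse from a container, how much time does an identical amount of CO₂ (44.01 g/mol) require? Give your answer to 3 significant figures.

51.1 min

By Graham's law, t_CO₂/t_C₂H₆ = √(M_CO₂/M_C₂H₆) = √(44.01/30.07) = √1.464 = 1.210.
So the time for CO₂ is 42.2 × 1.210 = 51.1 min.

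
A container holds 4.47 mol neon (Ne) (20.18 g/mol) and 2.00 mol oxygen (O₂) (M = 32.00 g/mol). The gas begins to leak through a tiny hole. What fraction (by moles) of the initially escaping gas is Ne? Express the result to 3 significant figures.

Rate_i ∝ x_i/√M_i (Graham's law weighted by mole fraction), so the effusate composition follows n_i/√M_i.
Mole fraction of Ne in the effusate = (n_Ne/√M_Ne) / (n_Ne/√M_Ne + n_O₂/√M_O₂)
= (4.47/√20.18) / (4.47/√20.18 + 2.00/√32.00) = 0.9951/(0.9951 + 0.3536) = 0.738.

0.738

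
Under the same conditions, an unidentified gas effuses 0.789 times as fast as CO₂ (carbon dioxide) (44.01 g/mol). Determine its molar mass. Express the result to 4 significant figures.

70.70 g/mol

Graham's law gives rate_X/rate_CO₂ = √(M_CO₂/M_X).
0.789 = √(44.01/M_X)
M_X = 44.01 / 0.789² = 44.01 / 0.6225 = 70.70 g/mol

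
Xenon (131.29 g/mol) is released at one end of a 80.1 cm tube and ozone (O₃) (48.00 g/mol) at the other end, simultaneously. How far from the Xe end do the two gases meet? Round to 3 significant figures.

30.2 cm

In equal time, each gas travels a distance ∝ its rate ∝ 1/√M, so d_Xe/d_O₃ = √(M_O₃/M_Xe) = √(48.00/131.29) = 0.6047.
With d_Xe + d_O₃ = 80.1 cm, d_O₃ = 80.1/(1 + 0.6047) = 49.92 cm.
d_Xe = 80.1 − 49.92 = 30.2 cm.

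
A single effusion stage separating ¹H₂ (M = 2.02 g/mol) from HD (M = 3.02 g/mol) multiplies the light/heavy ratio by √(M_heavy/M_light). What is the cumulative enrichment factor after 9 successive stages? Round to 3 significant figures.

The single-stage factor is √(M_heavy/M_light), so 9 stages give [√(3.02/2.02)]^9 = (3.02/2.02)^(9/2).
= 1.49505^(9/2) = 6.11.

6.11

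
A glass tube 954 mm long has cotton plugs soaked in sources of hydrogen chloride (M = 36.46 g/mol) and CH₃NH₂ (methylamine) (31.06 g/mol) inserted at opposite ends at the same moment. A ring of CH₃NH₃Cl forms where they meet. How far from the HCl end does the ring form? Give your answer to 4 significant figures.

457.9 mm

The fronts meet when d_HCl + d_CH₃NH₂ = L with d_HCl/d_CH₃NH₂ = √(M_CH₃NH₂/M_HCl) (Graham's law). Here √(M_CH₃NH₂/M_HCl) = √(31.06/36.46) = 0.9230.
With d_HCl + d_CH₃NH₂ = 954 mm, d_CH₃NH₂ = 954/(1 + 0.9230) = 496.1 mm.
d_HCl = 954 − 496.1 = 457.9 mm.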